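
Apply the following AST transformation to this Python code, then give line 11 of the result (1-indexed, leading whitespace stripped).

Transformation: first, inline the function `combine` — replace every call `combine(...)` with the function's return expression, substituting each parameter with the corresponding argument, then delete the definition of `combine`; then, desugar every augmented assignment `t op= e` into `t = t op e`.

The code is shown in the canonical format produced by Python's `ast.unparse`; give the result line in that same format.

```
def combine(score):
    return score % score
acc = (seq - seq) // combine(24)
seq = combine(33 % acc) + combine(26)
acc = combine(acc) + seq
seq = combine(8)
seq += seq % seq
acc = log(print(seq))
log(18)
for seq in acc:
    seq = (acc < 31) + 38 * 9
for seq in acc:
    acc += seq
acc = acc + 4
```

Transformed code:
acc = (seq - seq) // (24 % 24)
seq = 33 % acc % (33 % acc) + 26 % 26
acc = acc % acc + seq
seq = 8 % 8
seq = seq + seq % seq
acc = log(print(seq))
log(18)
for seq in acc:
    seq = (acc < 31) + 38 * 9
for seq in acc:
    acc = acc + seq
acc = acc + 4

acc = acc + seq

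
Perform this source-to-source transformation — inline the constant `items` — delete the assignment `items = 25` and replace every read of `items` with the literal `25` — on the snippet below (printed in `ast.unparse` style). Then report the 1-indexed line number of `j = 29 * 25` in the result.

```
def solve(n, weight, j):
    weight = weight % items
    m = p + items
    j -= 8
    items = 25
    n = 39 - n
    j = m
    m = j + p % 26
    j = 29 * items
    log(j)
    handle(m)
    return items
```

8

Transformed code:
def solve(n, weight, j):
    weight = weight % 25
    m = p + 25
    j -= 8
    n = 39 - n
    j = m
    m = j + p % 26
    j = 29 * 25
    log(j)
    handle(m)
    return 25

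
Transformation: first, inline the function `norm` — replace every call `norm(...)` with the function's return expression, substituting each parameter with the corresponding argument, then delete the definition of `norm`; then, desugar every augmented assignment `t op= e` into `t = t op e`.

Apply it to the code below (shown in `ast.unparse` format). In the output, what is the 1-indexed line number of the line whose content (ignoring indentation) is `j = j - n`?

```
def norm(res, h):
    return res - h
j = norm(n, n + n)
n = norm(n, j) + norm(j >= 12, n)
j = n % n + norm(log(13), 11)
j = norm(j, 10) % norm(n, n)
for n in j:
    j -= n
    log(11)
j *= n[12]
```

Transformed code:
j = n - (n + n)
n = n - j + ((j >= 12) - n)
j = n % n + (log(13) - 11)
j = (j - 10) % (n - n)
for n in j:
    j = j - n
    log(11)
j = j * n[12]

6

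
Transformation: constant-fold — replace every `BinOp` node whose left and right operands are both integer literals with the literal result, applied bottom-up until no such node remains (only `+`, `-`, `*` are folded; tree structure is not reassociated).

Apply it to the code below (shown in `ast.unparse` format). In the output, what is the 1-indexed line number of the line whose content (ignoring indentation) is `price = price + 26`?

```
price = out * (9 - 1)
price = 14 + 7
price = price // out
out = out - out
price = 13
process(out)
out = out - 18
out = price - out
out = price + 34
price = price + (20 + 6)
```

Transformed code:
price = out * 8
price = 21
price = price // out
out = out - out
price = 13
process(out)
out = out - 18
out = price - out
out = price + 34
price = price + 26

10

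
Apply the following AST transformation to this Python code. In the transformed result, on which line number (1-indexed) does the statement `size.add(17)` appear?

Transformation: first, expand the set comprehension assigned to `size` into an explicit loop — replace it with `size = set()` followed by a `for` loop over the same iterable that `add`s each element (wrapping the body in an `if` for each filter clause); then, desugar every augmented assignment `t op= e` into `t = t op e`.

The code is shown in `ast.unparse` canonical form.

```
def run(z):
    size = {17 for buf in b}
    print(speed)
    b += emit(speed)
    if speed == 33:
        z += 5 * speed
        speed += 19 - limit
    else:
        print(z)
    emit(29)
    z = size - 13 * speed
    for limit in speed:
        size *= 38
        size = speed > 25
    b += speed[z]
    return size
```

Transformed code:
def run(z):
    size = set()
    for buf in b:
        size.add(17)
    print(speed)
    b = b + emit(speed)
    if speed == 33:
        z = z + 5 * speed
        speed = speed + (19 - limit)
    else:
        print(z)
    emit(29)
    z = size - 13 * speed
    for limit in speed:
        size = size * 38
        size = speed > 25
    b = b + speed[z]
    return size

4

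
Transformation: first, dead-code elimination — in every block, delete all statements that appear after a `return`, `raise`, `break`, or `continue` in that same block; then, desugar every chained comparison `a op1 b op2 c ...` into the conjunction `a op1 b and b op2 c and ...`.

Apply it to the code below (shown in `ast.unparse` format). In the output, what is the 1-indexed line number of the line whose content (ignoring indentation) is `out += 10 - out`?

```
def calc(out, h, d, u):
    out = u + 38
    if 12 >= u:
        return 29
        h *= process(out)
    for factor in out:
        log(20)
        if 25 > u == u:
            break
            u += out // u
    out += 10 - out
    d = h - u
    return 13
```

9

Transformed code:
def calc(out, h, d, u):
    out = u + 38
    if 12 >= u:
        return 29
    for factor in out:
        log(20)
        if 25 > u and u == u:
            break
    out += 10 - out
    d = h - u
    return 13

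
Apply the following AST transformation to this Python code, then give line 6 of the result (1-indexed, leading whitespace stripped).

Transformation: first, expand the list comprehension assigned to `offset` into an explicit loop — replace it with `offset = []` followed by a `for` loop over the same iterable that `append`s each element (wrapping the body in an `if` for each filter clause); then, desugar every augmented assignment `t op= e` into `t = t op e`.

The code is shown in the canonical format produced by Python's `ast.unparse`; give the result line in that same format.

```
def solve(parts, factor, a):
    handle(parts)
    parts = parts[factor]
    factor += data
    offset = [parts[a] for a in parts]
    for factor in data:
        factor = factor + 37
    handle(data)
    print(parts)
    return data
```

for a in parts:

Transformed code:
def solve(parts, factor, a):
    handle(parts)
    parts = parts[factor]
    factor = factor + data
    offset = []
    for a in parts:
        offset.append(parts[a])
    for factor in data:
        factor = factor + 37
    handle(data)
    print(parts)
    return data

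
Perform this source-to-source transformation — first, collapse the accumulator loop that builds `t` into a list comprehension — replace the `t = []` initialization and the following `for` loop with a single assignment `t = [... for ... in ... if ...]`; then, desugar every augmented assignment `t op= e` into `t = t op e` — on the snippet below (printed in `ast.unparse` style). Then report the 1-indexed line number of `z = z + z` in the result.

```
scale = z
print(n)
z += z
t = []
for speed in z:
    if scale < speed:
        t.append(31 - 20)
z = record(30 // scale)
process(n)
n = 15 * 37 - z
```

Transformed code:
scale = z
print(n)
z = z + z
t = [31 - 20 for speed in z if scale < speed]
z = record(30 // scale)
process(n)
n = 15 * 37 - z

3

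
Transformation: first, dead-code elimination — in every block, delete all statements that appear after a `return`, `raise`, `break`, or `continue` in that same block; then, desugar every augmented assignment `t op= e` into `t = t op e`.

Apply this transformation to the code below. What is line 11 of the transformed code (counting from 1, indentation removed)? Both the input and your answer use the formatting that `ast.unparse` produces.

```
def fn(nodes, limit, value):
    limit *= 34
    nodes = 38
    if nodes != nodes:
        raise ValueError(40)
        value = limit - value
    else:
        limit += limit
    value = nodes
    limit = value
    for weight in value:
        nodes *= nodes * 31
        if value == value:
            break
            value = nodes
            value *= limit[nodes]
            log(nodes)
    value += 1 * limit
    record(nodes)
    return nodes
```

Transformed code:
def fn(nodes, limit, value):
    limit = limit * 34
    nodes = 38
    if nodes != nodes:
        raise ValueError(40)
    else:
        limit = limit + limit
    value = nodes
    limit = value
    for weight in value:
        nodes = nodes * (nodes * 31)
        if value == value:
            break
    value = value + 1 * limit
    record(nodes)
    return nodes

nodes = nodes * (nodes * 31)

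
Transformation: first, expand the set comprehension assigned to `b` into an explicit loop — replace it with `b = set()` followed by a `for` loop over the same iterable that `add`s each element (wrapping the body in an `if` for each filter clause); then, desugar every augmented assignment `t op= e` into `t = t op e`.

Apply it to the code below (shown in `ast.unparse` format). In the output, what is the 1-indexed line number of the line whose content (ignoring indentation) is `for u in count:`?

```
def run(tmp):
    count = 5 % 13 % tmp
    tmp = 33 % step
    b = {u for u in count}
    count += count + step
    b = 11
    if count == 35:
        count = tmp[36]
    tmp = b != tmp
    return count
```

5

Transformed code:
def run(tmp):
    count = 5 % 13 % tmp
    tmp = 33 % step
    b = set()
    for u in count:
        b.add(u)
    count = count + (count + step)
    b = 11
    if count == 35:
        count = tmp[36]
    tmp = b != tmp
    return count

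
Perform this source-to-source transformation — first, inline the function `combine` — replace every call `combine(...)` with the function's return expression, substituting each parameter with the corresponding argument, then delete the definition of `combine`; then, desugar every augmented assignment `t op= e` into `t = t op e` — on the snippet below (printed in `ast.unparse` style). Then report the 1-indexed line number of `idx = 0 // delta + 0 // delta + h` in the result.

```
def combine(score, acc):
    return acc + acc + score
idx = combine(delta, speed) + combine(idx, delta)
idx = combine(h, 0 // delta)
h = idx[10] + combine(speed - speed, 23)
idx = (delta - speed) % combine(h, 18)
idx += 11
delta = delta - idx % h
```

2

Transformed code:
idx = speed + speed + delta + (delta + delta + idx)
idx = 0 // delta + 0 // delta + h
h = idx[10] + (23 + 23 + (speed - speed))
idx = (delta - speed) % (18 + 18 + h)
idx = idx + 11
delta = delta - idx % h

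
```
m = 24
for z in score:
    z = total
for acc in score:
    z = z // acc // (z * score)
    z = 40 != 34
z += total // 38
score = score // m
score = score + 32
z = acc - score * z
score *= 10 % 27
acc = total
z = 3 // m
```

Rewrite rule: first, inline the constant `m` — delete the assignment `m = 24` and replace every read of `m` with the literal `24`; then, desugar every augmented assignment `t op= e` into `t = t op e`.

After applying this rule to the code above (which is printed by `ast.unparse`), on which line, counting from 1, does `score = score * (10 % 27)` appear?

10

Transformed code:
for z in score:
    z = total
for acc in score:
    z = z // acc // (z * score)
    z = 40 != 34
z = z + total // 38
score = score // 24
score = score + 32
z = acc - score * z
score = score * (10 % 27)
acc = total
z = 3 // 24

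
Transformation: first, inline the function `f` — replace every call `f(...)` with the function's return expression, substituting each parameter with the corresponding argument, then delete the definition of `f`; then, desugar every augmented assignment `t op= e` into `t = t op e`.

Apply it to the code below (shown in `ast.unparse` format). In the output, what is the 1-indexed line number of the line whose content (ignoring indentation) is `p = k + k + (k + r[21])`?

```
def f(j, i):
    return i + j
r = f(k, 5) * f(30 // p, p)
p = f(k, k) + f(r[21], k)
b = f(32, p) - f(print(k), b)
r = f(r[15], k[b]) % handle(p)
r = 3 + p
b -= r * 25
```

Transformed code:
r = (5 + k) * (p + 30 // p)
p = k + k + (k + r[21])
b = p + 32 - (b + print(k))
r = (k[b] + r[15]) % handle(p)
r = 3 + p
b = b - r * 25

2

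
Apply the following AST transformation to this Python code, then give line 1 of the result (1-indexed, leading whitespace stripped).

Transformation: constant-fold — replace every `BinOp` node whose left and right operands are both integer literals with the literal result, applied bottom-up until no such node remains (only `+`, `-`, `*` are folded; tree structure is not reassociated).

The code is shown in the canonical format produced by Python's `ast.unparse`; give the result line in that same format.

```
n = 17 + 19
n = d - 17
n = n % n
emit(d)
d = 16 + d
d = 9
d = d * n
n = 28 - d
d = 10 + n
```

n = 36

Transformed code:
n = 36
n = d - 17
n = n % n
emit(d)
d = 16 + d
d = 9
d = d * n
n = 28 - d
d = 10 + n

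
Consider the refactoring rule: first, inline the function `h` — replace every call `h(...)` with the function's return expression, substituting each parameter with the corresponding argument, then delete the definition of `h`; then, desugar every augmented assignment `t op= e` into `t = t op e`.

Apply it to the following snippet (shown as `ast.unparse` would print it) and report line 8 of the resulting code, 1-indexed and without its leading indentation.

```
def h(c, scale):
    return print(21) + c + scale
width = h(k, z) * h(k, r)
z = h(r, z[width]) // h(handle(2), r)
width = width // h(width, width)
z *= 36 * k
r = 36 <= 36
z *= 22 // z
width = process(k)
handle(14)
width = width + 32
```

handle(14)

Transformed code:
width = (print(21) + k + z) * (print(21) + k + r)
z = (print(21) + r + z[width]) // (print(21) + handle(2) + r)
width = width // (print(21) + width + width)
z = z * (36 * k)
r = 36 <= 36
z = z * (22 // z)
width = process(k)
handle(14)
width = width + 32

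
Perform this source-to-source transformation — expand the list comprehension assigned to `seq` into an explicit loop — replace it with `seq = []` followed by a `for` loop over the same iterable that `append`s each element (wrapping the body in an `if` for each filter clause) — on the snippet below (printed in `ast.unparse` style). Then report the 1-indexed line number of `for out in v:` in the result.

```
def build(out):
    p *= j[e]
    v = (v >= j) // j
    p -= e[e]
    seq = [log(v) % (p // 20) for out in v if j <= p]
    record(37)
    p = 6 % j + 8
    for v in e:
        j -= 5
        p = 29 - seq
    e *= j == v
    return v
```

6

Transformed code:
def build(out):
    p *= j[e]
    v = (v >= j) // j
    p -= e[e]
    seq = []
    for out in v:
        if j <= p:
            seq.append(log(v) % (p // 20))
    record(37)
    p = 6 % j + 8
    for v in e:
        j -= 5
        p = 29 - seq
    e *= j == v
    return v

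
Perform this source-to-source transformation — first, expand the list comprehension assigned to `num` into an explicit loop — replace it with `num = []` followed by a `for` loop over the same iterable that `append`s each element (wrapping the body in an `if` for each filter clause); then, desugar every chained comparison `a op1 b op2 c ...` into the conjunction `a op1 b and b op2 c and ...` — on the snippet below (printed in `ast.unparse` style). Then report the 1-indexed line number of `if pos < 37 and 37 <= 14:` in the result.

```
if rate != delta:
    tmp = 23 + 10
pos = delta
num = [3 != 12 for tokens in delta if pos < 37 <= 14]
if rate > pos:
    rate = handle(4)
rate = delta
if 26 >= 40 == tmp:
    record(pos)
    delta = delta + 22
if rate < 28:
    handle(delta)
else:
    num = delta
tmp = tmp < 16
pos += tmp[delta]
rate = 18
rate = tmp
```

Transformed code:
if rate != delta:
    tmp = 23 + 10
pos = delta
num = []
for tokens in delta:
    if pos < 37 and 37 <= 14:
        num.append(3 != 12)
if rate > pos:
    rate = handle(4)
rate = delta
if 26 >= 40 and 40 == tmp:
    record(pos)
    delta = delta + 22
if rate < 28:
    handle(delta)
else:
    num = delta
tmp = tmp < 16
pos += tmp[delta]
rate = 18
rate = tmp

6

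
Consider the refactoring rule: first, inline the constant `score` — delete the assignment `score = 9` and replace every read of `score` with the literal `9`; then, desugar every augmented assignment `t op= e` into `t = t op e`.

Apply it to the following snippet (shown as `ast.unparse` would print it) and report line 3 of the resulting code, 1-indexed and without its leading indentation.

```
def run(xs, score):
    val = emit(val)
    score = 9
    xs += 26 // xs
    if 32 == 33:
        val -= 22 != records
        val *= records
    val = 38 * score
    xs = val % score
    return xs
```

Transformed code:
def run(xs, score):
    val = emit(val)
    xs = xs + 26 // xs
    if 32 == 33:
        val = val - (22 != records)
        val = val * records
    val = 38 * 9
    xs = val % 9
    return xs

xs = xs + 26 // xs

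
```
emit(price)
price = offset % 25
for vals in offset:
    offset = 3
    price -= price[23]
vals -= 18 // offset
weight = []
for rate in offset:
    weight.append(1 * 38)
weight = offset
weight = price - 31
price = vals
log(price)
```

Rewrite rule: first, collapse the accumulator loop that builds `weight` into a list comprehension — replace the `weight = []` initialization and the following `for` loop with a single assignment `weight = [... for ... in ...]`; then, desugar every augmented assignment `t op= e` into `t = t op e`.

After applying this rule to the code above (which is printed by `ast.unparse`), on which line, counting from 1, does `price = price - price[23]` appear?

5

Transformed code:
emit(price)
price = offset % 25
for vals in offset:
    offset = 3
    price = price - price[23]
vals = vals - 18 // offset
weight = [1 * 38 for rate in offset]
weight = offset
weight = price - 31
price = vals
log(price)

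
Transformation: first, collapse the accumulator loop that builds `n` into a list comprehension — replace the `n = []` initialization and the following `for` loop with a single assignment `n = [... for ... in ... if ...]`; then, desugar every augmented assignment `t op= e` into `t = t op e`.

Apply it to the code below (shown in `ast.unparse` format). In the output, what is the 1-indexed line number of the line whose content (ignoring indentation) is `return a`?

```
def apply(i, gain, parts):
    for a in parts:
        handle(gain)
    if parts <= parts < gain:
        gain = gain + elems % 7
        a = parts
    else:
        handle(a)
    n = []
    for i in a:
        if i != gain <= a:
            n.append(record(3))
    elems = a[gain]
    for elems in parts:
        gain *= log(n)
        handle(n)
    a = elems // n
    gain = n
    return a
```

Transformed code:
def apply(i, gain, parts):
    for a in parts:
        handle(gain)
    if parts <= parts < gain:
        gain = gain + elems % 7
        a = parts
    else:
        handle(a)
    n = [record(3) for i in a if i != gain <= a]
    elems = a[gain]
    for elems in parts:
        gain = gain * log(n)
        handle(n)
    a = elems // n
    gain = n
    return a

16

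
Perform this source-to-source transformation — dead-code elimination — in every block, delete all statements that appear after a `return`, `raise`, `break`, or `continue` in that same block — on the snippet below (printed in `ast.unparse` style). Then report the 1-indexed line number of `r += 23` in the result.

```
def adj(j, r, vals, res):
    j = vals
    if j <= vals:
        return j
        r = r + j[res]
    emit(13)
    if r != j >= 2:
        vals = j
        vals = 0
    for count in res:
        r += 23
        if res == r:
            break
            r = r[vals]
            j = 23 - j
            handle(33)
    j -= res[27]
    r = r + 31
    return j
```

Transformed code:
def adj(j, r, vals, res):
    j = vals
    if j <= vals:
        return j
    emit(13)
    if r != j >= 2:
        vals = j
        vals = 0
    for count in res:
        r += 23
        if res == r:
            break
    j -= res[27]
    r = r + 31
    return j

10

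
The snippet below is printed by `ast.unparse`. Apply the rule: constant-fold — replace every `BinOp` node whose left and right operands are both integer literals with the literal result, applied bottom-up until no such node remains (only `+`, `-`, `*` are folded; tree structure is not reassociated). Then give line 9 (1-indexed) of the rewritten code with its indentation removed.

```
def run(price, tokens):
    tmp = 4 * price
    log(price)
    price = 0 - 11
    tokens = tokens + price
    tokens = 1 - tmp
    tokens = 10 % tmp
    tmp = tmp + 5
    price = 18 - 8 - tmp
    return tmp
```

Transformed code:
def run(price, tokens):
    tmp = 4 * price
    log(price)
    price = -11
    tokens = tokens + price
    tokens = 1 - tmp
    tokens = 10 % tmp
    tmp = tmp + 5
    price = 10 - tmp
    return tmp

price = 10 - tmp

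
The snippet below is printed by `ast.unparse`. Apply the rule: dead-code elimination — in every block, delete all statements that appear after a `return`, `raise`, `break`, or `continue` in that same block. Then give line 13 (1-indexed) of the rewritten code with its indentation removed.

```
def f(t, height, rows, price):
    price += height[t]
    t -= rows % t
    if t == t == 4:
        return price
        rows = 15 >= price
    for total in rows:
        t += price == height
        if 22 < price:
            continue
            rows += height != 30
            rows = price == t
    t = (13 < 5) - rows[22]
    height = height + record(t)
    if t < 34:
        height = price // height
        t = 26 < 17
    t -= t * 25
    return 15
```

height = price // height

Transformed code:
def f(t, height, rows, price):
    price += height[t]
    t -= rows % t
    if t == t == 4:
        return price
    for total in rows:
        t += price == height
        if 22 < price:
            continue
    t = (13 < 5) - rows[22]
    height = height + record(t)
    if t < 34:
        height = price // height
        t = 26 < 17
    t -= t * 25
    return 15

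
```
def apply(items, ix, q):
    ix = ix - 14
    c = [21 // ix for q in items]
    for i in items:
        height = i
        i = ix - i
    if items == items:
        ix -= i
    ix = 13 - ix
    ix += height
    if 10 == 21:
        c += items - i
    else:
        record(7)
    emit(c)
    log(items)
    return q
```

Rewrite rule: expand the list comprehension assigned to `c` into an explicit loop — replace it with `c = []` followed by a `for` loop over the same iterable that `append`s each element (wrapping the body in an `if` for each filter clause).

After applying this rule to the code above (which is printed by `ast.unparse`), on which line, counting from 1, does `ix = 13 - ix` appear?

Transformed code:
def apply(items, ix, q):
    ix = ix - 14
    c = []
    for q in items:
        c.append(21 // ix)
    for i in items:
        height = i
        i = ix - i
    if items == items:
        ix -= i
    ix = 13 - ix
    ix += height
    if 10 == 21:
        c += items - i
    else:
        record(7)
    emit(c)
    log(items)
    return q

11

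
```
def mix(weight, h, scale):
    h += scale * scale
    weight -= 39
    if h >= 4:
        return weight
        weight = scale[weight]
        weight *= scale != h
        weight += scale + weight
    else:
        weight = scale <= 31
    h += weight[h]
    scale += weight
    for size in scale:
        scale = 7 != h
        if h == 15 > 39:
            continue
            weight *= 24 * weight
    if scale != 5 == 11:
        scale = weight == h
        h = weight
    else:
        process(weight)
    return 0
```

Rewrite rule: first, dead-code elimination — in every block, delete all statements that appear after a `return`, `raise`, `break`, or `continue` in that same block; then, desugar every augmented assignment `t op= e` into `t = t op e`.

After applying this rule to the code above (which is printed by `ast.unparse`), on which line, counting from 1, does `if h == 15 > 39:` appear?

12

Transformed code:
def mix(weight, h, scale):
    h = h + scale * scale
    weight = weight - 39
    if h >= 4:
        return weight
    else:
        weight = scale <= 31
    h = h + weight[h]
    scale = scale + weight
    for size in scale:
        scale = 7 != h
        if h == 15 > 39:
            continue
    if scale != 5 == 11:
        scale = weight == h
        h = weight
    else:
        process(weight)
    return 0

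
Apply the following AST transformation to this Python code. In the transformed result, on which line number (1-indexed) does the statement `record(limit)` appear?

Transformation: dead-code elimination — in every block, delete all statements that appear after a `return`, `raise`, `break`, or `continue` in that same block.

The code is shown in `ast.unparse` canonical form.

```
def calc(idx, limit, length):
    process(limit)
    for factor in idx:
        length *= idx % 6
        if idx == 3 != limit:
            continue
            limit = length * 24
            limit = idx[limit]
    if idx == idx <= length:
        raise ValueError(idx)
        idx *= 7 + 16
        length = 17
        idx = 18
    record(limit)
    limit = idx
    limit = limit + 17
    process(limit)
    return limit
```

9

Transformed code:
def calc(idx, limit, length):
    process(limit)
    for factor in idx:
        length *= idx % 6
        if idx == 3 != limit:
            continue
    if idx == idx <= length:
        raise ValueError(idx)
    record(limit)
    limit = idx
    limit = limit + 17
    process(limit)
    return limit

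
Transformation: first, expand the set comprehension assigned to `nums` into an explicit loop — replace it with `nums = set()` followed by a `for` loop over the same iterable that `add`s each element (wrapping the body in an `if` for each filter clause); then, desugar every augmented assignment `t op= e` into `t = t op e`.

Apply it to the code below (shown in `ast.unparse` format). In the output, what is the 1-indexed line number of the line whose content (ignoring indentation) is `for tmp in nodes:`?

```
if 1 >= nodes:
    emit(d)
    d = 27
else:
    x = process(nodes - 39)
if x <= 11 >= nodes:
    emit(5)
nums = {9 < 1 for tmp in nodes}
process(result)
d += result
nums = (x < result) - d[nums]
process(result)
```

9

Transformed code:
if 1 >= nodes:
    emit(d)
    d = 27
else:
    x = process(nodes - 39)
if x <= 11 >= nodes:
    emit(5)
nums = set()
for tmp in nodes:
    nums.add(9 < 1)
process(result)
d = d + result
nums = (x < result) - d[nums]
process(result)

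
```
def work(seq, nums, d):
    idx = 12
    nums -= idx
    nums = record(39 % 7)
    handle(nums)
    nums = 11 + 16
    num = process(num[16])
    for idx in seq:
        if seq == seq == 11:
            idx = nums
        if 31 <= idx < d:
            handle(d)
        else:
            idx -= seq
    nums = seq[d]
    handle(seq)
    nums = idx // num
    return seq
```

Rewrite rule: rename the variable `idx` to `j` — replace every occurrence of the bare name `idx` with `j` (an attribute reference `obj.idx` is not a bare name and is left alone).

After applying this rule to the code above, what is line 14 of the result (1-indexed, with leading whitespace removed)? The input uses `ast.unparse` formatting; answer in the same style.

Transformed code:
def work(seq, nums, d):
    j = 12
    nums -= j
    nums = record(39 % 7)
    handle(nums)
    nums = 11 + 16
    num = process(num[16])
    for j in seq:
        if seq == seq == 11:
            j = nums
        if 31 <= j < d:
            handle(d)
        else:
            j -= seq
    nums = seq[d]
    handle(seq)
    nums = j // num
    return seq

j -= seq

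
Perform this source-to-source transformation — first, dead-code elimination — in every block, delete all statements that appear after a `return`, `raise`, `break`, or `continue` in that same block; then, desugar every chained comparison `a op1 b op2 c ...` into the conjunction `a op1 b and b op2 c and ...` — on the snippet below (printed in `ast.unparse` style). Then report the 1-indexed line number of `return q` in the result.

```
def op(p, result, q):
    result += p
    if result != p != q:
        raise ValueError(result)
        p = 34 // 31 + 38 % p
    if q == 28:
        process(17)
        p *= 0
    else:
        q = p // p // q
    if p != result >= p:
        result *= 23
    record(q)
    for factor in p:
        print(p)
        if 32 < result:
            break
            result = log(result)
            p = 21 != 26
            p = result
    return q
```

Transformed code:
def op(p, result, q):
    result += p
    if result != p and p != q:
        raise ValueError(result)
    if q == 28:
        process(17)
        p *= 0
    else:
        q = p // p // q
    if p != result and result >= p:
        result *= 23
    record(q)
    for factor in p:
        print(p)
        if 32 < result:
            break
    return q

17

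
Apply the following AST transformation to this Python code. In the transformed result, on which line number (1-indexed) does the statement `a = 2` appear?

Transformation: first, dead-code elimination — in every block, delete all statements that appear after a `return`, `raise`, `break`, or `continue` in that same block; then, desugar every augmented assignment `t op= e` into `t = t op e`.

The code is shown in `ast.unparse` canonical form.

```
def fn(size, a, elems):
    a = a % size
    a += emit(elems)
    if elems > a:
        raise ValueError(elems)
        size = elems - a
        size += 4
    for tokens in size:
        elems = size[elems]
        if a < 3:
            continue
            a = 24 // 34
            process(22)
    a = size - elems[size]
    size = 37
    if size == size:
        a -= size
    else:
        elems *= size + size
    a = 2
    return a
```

Transformed code:
def fn(size, a, elems):
    a = a % size
    a = a + emit(elems)
    if elems > a:
        raise ValueError(elems)
    for tokens in size:
        elems = size[elems]
        if a < 3:
            continue
    a = size - elems[size]
    size = 37
    if size == size:
        a = a - size
    else:
        elems = elems * (size + size)
    a = 2
    return a

16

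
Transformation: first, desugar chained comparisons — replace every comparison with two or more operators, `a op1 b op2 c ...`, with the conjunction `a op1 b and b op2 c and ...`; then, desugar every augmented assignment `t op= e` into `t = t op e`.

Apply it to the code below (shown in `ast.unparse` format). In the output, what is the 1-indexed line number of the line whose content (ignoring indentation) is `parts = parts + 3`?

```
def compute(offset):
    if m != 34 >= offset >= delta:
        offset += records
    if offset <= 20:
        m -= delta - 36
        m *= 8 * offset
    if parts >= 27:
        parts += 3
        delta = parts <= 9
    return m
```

8

Transformed code:
def compute(offset):
    if m != 34 and 34 >= offset and (offset >= delta):
        offset = offset + records
    if offset <= 20:
        m = m - (delta - 36)
        m = m * (8 * offset)
    if parts >= 27:
        parts = parts + 3
        delta = parts <= 9
    return m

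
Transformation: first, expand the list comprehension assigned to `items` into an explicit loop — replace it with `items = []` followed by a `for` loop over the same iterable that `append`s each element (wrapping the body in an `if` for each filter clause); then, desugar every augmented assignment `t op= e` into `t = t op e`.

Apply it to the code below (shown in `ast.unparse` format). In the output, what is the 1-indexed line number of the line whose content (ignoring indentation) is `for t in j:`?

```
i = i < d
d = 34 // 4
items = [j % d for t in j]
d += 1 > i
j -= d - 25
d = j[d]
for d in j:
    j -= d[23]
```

4

Transformed code:
i = i < d
d = 34 // 4
items = []
for t in j:
    items.append(j % d)
d = d + (1 > i)
j = j - (d - 25)
d = j[d]
for d in j:
    j = j - d[23]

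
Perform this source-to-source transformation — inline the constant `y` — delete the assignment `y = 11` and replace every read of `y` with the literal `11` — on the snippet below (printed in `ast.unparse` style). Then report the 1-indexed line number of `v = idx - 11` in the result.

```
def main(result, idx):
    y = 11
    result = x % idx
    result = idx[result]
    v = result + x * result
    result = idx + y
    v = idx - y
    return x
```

6

Transformed code:
def main(result, idx):
    result = x % idx
    result = idx[result]
    v = result + x * result
    result = idx + 11
    v = idx - 11
    return x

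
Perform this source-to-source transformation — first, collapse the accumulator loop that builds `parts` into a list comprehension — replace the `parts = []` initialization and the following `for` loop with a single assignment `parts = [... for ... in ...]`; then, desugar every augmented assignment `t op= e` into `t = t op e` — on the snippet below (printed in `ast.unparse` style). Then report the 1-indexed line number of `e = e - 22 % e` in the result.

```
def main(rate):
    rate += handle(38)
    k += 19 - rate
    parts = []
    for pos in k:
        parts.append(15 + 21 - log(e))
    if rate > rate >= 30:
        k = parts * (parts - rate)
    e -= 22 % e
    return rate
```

Transformed code:
def main(rate):
    rate = rate + handle(38)
    k = k + (19 - rate)
    parts = [15 + 21 - log(e) for pos in k]
    if rate > rate >= 30:
        k = parts * (parts - rate)
    e = e - 22 % e
    return rate

7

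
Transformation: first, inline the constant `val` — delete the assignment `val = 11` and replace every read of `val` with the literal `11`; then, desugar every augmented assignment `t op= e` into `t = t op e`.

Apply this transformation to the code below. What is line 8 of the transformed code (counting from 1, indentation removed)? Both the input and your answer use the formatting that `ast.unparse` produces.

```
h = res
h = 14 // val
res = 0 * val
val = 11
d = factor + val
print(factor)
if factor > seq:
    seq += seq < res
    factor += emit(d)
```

Transformed code:
h = res
h = 14 // 11
res = 0 * 11
d = factor + 11
print(factor)
if factor > seq:
    seq = seq + (seq < res)
    factor = factor + emit(d)

factor = factor + emit(d)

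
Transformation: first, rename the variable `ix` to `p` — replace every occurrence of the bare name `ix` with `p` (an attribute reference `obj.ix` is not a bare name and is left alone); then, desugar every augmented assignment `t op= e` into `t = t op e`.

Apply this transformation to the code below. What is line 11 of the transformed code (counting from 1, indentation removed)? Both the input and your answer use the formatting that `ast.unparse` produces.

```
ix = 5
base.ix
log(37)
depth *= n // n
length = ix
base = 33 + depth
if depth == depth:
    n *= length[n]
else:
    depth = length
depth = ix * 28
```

Transformed code:
p = 5
base.ix
log(37)
depth = depth * (n // n)
length = p
base = 33 + depth
if depth == depth:
    n = n * length[n]
else:
    depth = length
depth = p * 28

depth = p * 28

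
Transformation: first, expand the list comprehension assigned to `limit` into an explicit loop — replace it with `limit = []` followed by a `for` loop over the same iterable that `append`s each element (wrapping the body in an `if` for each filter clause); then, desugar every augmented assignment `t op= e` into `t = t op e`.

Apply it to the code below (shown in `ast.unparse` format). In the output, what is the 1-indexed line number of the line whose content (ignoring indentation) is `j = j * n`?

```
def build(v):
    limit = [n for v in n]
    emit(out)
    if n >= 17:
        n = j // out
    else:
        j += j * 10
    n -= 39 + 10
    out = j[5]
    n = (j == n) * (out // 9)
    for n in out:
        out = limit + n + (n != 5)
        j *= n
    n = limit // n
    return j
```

Transformed code:
def build(v):
    limit = []
    for v in n:
        limit.append(n)
    emit(out)
    if n >= 17:
        n = j // out
    else:
        j = j + j * 10
    n = n - (39 + 10)
    out = j[5]
    n = (j == n) * (out // 9)
    for n in out:
        out = limit + n + (n != 5)
        j = j * n
    n = limit // n
    return j

15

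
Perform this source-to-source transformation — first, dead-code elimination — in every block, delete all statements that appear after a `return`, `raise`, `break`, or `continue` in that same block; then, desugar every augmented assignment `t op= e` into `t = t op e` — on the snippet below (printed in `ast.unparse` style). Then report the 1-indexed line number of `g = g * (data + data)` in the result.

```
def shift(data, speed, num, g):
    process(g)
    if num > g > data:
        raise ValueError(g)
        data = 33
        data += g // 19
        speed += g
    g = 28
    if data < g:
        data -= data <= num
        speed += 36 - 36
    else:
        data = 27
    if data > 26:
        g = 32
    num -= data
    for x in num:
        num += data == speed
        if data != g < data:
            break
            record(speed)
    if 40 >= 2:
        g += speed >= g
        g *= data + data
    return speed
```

20

Transformed code:
def shift(data, speed, num, g):
    process(g)
    if num > g > data:
        raise ValueError(g)
    g = 28
    if data < g:
        data = data - (data <= num)
        speed = speed + (36 - 36)
    else:
        data = 27
    if data > 26:
        g = 32
    num = num - data
    for x in num:
        num = num + (data == speed)
        if data != g < data:
            break
    if 40 >= 2:
        g = g + (speed >= g)
        g = g * (data + data)
    return speed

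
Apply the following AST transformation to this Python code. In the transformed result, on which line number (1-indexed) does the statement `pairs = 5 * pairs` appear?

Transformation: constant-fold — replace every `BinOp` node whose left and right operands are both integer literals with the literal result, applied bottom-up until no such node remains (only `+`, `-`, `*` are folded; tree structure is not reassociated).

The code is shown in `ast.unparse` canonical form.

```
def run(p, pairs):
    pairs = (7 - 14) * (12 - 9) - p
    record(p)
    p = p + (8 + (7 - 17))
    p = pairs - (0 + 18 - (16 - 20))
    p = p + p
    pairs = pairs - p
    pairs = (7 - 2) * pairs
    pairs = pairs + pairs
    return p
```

8

Transformed code:
def run(p, pairs):
    pairs = -21 - p
    record(p)
    p = p + -2
    p = pairs - 22
    p = p + p
    pairs = pairs - p
    pairs = 5 * pairs
    pairs = pairs + pairs
    return p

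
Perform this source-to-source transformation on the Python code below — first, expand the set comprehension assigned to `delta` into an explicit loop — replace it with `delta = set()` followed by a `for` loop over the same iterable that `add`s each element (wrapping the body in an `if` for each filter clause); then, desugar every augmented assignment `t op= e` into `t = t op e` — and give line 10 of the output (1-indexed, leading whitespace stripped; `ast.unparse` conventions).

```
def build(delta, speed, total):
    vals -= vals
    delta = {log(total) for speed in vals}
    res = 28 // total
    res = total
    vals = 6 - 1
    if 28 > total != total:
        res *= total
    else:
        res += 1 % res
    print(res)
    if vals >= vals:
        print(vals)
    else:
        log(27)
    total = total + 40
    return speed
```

res = res * total

Transformed code:
def build(delta, speed, total):
    vals = vals - vals
    delta = set()
    for speed in vals:
        delta.add(log(total))
    res = 28 // total
    res = total
    vals = 6 - 1
    if 28 > total != total:
        res = res * total
    else:
        res = res + 1 % res
    print(res)
    if vals >= vals:
        print(vals)
    else:
        log(27)
    total = total + 40
    return speed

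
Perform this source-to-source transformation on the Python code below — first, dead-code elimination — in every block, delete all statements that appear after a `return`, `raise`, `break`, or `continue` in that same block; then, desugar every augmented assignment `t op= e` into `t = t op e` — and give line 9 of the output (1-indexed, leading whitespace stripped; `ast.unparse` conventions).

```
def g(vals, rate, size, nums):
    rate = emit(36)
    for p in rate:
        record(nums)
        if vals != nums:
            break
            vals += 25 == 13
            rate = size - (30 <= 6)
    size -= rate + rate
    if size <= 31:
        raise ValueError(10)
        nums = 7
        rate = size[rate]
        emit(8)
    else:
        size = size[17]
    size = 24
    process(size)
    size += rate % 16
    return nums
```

Transformed code:
def g(vals, rate, size, nums):
    rate = emit(36)
    for p in rate:
        record(nums)
        if vals != nums:
            break
    size = size - (rate + rate)
    if size <= 31:
        raise ValueError(10)
    else:
        size = size[17]
    size = 24
    process(size)
    size = size + rate % 16
    return nums

raise ValueError(10)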